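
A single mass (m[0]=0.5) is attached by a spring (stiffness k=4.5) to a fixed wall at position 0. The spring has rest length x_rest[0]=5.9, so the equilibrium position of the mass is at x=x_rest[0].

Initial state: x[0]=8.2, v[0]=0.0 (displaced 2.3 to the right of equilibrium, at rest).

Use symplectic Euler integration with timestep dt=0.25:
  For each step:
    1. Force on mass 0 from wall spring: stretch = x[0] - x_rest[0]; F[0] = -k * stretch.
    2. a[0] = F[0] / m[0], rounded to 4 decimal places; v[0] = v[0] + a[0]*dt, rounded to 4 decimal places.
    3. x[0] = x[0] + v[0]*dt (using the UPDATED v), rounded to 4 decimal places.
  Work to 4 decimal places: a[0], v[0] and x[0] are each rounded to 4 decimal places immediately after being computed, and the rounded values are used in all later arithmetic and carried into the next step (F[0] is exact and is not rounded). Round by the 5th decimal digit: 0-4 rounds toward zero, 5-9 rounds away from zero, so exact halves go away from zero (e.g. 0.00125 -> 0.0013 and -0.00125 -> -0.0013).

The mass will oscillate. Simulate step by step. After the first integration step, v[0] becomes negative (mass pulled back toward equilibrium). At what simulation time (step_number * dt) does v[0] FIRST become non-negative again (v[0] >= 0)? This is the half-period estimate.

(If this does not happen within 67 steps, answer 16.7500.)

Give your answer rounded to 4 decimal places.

Answer: 1.2500

Derivation:
Step 0: x=[8.2000] v=[0.0000]
Step 1: x=[6.9063] v=[-5.1750]
Step 2: x=[5.0465] v=[-7.4392]
Step 3: x=[3.6668] v=[-5.5188]
Step 4: x=[3.5433] v=[-0.4941]
Step 5: x=[4.7454] v=[4.8085]
First v>=0 after going negative at step 5, time=1.2500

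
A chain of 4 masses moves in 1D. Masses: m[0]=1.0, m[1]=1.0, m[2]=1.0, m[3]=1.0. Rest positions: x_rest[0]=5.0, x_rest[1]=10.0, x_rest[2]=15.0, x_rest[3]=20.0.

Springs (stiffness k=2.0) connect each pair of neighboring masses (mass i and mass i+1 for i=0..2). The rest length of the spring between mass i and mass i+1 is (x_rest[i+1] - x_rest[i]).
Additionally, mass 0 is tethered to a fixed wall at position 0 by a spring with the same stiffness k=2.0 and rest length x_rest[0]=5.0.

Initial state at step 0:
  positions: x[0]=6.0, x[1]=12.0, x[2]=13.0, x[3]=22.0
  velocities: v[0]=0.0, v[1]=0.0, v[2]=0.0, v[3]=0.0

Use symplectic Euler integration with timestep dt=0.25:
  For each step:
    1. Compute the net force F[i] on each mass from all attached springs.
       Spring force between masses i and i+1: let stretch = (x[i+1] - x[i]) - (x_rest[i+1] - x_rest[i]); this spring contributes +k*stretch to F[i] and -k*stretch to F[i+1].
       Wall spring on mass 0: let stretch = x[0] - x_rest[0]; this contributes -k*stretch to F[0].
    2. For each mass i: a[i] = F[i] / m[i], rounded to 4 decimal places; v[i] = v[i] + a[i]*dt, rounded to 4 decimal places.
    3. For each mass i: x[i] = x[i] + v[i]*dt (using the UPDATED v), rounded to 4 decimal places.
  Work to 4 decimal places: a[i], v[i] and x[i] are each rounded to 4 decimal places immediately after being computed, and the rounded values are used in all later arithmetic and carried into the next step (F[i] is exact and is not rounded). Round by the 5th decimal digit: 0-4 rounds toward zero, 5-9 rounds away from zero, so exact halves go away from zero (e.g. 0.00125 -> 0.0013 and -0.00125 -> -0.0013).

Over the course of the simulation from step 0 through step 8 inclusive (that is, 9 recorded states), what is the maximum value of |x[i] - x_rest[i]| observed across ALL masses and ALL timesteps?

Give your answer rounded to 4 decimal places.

Step 0: x=[6.0000 12.0000 13.0000 22.0000] v=[0.0000 0.0000 0.0000 0.0000]
Step 1: x=[6.0000 11.3750 14.0000 21.5000] v=[0.0000 -2.5000 4.0000 -2.0000]
Step 2: x=[5.9219 10.4063 15.6094 20.6875] v=[-0.3125 -3.8750 6.4375 -3.2500]
Step 3: x=[5.6641 9.5274 17.2032 19.8652] v=[-1.0313 -3.5157 6.3750 -3.2891]
Step 4: x=[5.1812 9.1250 18.1702 19.3352] v=[-1.9317 -1.6095 3.8681 -2.1201]
Step 5: x=[4.5436 9.3603 18.1522 19.2846] v=[-2.5504 0.9412 -0.0720 -0.2026]
Step 6: x=[3.9401 10.0925 17.1768 19.7174] v=[-2.4139 2.9288 -3.9018 1.7312]
Step 7: x=[3.6132 10.9412 15.6334 20.4576] v=[-1.3078 3.3948 -6.1737 2.9609]
Step 8: x=[3.7506 11.4604 14.1065 21.2198] v=[0.5496 2.0769 -6.1077 3.0488]
Max displacement = 3.1702

Answer: 3.1702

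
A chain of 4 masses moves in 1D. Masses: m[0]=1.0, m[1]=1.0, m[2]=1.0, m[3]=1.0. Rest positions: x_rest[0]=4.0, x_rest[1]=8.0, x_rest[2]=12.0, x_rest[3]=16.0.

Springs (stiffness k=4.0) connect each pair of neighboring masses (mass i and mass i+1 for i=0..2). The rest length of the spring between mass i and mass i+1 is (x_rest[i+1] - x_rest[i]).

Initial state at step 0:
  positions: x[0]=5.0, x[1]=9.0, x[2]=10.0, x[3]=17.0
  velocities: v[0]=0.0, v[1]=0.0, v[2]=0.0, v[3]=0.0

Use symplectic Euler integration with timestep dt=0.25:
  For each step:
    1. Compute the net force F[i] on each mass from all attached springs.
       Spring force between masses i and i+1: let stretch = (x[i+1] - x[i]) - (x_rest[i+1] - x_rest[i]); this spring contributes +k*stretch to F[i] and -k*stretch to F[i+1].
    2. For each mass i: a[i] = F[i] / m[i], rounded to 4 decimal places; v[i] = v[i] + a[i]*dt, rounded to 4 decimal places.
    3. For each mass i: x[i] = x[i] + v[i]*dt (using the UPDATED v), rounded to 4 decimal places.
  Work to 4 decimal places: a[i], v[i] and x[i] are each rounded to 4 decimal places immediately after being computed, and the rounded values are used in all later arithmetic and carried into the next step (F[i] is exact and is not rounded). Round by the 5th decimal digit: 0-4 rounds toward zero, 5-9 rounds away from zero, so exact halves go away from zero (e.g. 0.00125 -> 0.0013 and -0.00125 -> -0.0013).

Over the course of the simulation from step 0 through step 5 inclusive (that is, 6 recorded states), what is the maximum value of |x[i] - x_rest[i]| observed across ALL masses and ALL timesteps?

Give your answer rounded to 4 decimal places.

Step 0: x=[5.0000 9.0000 10.0000 17.0000] v=[0.0000 0.0000 0.0000 0.0000]
Step 1: x=[5.0000 8.2500 11.5000 16.2500] v=[0.0000 -3.0000 6.0000 -3.0000]
Step 2: x=[4.8125 7.5000 13.3750 15.3125] v=[-0.7500 -3.0000 7.5000 -3.7500]
Step 3: x=[4.2969 7.5469 14.2656 14.8906] v=[-2.0625 0.1875 3.5625 -1.6875]
Step 4: x=[3.5938 8.4610 13.6328 15.3125] v=[-2.8125 3.6562 -2.5312 1.6875]
Step 5: x=[3.1075 9.4512 12.1270 16.3145] v=[-1.9453 3.9608 -6.0233 4.0078]
Max displacement = 2.2656

Answer: 2.2656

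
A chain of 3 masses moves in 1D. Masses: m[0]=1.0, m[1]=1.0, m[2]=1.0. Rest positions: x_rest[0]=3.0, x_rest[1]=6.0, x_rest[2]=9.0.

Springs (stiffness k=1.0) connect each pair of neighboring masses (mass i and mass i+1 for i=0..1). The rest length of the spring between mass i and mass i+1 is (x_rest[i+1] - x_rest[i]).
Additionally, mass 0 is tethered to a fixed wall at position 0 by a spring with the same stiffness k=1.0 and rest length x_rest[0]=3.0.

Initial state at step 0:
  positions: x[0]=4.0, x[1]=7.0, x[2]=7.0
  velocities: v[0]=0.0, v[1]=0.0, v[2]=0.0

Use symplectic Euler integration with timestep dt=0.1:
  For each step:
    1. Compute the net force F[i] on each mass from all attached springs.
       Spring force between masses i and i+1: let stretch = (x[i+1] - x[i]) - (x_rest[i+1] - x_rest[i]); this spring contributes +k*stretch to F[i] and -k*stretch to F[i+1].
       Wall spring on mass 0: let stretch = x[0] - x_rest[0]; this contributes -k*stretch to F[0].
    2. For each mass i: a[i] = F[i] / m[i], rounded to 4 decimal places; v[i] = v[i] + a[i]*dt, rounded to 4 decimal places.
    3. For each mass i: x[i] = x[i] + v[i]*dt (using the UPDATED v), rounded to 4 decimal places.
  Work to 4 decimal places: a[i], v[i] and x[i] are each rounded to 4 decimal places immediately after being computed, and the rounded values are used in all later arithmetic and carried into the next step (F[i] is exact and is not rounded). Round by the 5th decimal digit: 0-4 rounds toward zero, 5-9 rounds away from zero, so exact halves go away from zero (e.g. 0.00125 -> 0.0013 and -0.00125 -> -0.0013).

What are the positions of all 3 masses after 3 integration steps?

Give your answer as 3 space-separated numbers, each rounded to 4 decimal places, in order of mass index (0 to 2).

Step 0: x=[4.0000 7.0000 7.0000] v=[0.0000 0.0000 0.0000]
Step 1: x=[3.9900 6.9700 7.0300] v=[-0.1000 -0.3000 0.3000]
Step 2: x=[3.9699 6.9108 7.0894] v=[-0.2010 -0.5920 0.5940]
Step 3: x=[3.9395 6.8240 7.1770] v=[-0.3039 -0.8682 0.8761]

Answer: 3.9395 6.8240 7.1770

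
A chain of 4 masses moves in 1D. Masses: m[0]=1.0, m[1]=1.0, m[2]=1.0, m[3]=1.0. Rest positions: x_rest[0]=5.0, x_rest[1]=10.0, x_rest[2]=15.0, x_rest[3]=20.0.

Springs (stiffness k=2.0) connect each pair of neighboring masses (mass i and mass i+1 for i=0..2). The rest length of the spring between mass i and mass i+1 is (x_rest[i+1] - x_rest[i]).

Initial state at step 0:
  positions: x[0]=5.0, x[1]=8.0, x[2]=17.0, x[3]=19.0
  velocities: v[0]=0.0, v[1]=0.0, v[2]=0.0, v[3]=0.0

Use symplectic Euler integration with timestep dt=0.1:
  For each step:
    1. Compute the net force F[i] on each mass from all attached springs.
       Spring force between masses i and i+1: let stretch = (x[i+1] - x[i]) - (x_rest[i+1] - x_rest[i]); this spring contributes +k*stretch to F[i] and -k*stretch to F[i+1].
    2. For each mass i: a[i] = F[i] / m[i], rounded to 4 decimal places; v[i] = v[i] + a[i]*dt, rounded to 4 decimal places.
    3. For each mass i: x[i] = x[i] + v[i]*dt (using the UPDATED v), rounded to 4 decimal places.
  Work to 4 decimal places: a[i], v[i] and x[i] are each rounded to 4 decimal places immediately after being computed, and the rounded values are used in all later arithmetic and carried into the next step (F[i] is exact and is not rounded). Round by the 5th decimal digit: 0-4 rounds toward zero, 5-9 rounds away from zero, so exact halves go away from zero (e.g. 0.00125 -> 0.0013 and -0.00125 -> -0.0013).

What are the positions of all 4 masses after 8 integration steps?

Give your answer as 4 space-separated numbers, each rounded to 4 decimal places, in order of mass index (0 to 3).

Answer: 4.1327 10.8067 13.6272 20.4337

Derivation:
Step 0: x=[5.0000 8.0000 17.0000 19.0000] v=[0.0000 0.0000 0.0000 0.0000]
Step 1: x=[4.9600 8.1200 16.8600 19.0600] v=[-0.4000 1.2000 -1.4000 0.6000]
Step 2: x=[4.8832 8.3516 16.5892 19.1760] v=[-0.7680 2.3160 -2.7080 1.1600]
Step 3: x=[4.7758 8.6786 16.2054 19.3403] v=[-1.0743 3.2698 -3.8382 1.6426]
Step 4: x=[4.6464 9.0781 15.7337 19.5419] v=[-1.2937 3.9946 -4.7166 2.0156]
Step 5: x=[4.5057 9.5220 15.2051 19.7673] v=[-1.4074 4.4394 -5.2861 2.2540]
Step 6: x=[4.3653 9.9793 14.6541 20.0015] v=[-1.4041 4.5728 -5.5103 2.3416]
Step 7: x=[4.2372 10.4178 14.1165 20.2287] v=[-1.2813 4.3850 -5.3758 2.2721]
Step 8: x=[4.1327 10.8067 13.6272 20.4337] v=[-1.0452 3.8886 -4.8931 2.0497]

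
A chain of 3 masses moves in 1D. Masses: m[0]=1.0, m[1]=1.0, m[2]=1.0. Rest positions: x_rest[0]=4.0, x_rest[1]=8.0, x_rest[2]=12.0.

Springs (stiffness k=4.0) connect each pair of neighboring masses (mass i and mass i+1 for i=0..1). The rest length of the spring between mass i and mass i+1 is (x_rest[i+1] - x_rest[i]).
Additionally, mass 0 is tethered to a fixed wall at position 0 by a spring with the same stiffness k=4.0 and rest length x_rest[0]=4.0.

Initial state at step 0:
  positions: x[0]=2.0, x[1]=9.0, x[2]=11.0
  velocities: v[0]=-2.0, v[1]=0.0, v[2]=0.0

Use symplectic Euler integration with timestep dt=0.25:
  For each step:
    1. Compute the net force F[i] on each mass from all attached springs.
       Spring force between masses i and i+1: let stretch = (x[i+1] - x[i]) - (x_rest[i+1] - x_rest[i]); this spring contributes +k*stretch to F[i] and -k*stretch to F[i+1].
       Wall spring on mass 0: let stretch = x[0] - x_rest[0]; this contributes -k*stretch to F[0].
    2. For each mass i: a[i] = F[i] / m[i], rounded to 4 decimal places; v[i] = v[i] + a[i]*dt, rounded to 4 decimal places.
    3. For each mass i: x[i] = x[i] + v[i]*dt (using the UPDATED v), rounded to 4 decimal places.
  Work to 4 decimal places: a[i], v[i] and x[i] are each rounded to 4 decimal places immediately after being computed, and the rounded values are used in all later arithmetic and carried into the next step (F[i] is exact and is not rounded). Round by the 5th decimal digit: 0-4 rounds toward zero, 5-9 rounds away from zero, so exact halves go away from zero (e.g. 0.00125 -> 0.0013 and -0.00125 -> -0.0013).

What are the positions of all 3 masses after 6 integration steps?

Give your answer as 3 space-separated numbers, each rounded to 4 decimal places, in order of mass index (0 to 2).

Step 0: x=[2.0000 9.0000 11.0000] v=[-2.0000 0.0000 0.0000]
Step 1: x=[2.7500 7.7500 11.5000] v=[3.0000 -5.0000 2.0000]
Step 2: x=[4.0625 6.1875 12.0625] v=[5.2500 -6.2500 2.2500]
Step 3: x=[4.8906 5.5625 12.1563] v=[3.3125 -2.5000 0.3750]
Step 4: x=[4.6641 6.4180 11.6016] v=[-0.9062 3.4219 -2.2188]
Step 5: x=[3.7100 8.1309 10.7510] v=[-3.8164 6.8516 -3.4024]
Step 6: x=[2.9336 9.3936 10.2454] v=[-3.1055 5.0508 -2.0225]

Answer: 2.9336 9.3936 10.2454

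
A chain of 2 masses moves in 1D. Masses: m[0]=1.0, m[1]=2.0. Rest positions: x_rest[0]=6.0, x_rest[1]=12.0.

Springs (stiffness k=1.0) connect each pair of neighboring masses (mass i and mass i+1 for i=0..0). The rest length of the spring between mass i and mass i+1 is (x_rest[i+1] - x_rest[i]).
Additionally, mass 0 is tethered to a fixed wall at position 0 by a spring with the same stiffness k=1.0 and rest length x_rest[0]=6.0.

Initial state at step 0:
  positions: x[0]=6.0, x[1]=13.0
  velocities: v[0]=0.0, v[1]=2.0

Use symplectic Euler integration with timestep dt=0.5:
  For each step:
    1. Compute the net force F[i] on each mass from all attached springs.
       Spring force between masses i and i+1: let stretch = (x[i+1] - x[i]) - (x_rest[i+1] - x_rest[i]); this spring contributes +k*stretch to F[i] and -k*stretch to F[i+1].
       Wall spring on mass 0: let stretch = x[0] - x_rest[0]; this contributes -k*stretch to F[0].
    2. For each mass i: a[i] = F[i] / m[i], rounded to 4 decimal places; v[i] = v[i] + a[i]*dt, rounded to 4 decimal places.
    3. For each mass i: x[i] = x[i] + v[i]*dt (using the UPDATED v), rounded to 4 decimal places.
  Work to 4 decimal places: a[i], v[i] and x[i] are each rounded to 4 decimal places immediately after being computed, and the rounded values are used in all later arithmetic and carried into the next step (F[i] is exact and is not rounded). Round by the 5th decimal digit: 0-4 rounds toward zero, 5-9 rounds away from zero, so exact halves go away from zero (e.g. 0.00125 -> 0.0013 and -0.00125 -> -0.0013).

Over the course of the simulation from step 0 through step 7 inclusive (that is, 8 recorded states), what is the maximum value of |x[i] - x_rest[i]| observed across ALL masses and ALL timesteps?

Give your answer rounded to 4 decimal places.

Answer: 3.5580

Derivation:
Step 0: x=[6.0000 13.0000] v=[0.0000 2.0000]
Step 1: x=[6.2500 13.8750] v=[0.5000 1.7500]
Step 2: x=[6.8438 14.5469] v=[1.1875 1.3438]
Step 3: x=[7.6524 15.0059] v=[1.6172 0.9180]
Step 4: x=[8.3863 15.2957] v=[1.4678 0.5796]
Step 5: x=[8.7510 15.4719] v=[0.7294 0.3523]
Step 6: x=[8.6082 15.5580] v=[-0.2857 0.1721]
Step 7: x=[8.0508 15.5253] v=[-1.1149 -0.0654]
Max displacement = 3.5580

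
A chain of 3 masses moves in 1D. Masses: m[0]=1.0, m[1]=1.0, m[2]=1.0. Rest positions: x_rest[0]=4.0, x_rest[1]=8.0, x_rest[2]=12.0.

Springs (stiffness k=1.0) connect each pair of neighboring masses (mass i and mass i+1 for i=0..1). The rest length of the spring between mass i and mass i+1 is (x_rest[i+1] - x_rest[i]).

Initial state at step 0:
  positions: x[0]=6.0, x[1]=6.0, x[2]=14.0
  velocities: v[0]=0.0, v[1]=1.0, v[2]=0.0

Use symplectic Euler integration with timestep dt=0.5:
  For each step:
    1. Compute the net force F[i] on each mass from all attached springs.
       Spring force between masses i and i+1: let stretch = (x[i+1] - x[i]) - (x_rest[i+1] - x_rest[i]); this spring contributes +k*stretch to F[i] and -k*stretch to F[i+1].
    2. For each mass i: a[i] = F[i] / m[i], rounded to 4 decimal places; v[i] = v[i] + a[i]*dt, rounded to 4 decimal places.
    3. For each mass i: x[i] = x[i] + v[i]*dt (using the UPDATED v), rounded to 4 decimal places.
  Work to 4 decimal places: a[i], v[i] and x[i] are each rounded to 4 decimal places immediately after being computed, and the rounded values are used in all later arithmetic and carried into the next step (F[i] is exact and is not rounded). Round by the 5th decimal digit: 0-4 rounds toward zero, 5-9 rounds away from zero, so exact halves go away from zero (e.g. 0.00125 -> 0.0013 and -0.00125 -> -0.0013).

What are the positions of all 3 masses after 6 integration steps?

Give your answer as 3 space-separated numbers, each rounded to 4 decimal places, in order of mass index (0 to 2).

Answer: 7.1598 6.6809 15.1598

Derivation:
Step 0: x=[6.0000 6.0000 14.0000] v=[0.0000 1.0000 0.0000]
Step 1: x=[5.0000 8.5000 13.0000] v=[-2.0000 5.0000 -2.0000]
Step 2: x=[3.8750 11.2500 11.8750] v=[-2.2500 5.5000 -2.2500]
Step 3: x=[3.5938 12.3125 11.5938] v=[-0.5625 2.1250 -0.5625]
Step 4: x=[4.4923 11.0157 12.4923] v=[1.7969 -2.5937 1.7969]
Step 5: x=[6.0216 8.4572 14.0216] v=[3.0586 -5.1171 3.0586]
Step 6: x=[7.1598 6.6809 15.1598] v=[2.2764 -3.5527 2.2764]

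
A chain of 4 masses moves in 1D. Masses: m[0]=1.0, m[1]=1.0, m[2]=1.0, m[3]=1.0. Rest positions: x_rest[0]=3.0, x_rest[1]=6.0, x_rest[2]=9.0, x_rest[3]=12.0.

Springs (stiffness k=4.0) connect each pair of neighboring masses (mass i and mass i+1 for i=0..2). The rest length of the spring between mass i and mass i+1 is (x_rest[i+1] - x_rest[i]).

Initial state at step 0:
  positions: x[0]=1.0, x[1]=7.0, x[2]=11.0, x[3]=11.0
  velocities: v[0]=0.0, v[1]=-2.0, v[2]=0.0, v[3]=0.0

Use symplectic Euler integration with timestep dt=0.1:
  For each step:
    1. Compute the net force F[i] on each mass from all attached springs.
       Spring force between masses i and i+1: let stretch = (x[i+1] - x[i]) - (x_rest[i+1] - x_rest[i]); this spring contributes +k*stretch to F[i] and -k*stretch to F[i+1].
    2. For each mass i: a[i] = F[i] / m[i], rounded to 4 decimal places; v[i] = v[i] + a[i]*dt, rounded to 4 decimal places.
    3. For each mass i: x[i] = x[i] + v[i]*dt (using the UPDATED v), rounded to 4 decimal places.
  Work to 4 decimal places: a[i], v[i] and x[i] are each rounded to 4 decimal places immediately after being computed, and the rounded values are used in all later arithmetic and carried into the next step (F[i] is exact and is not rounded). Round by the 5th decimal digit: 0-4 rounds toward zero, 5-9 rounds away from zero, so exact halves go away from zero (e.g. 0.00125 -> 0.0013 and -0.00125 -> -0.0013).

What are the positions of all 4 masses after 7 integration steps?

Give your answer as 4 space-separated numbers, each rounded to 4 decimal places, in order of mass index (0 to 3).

Answer: 3.1153 4.6158 7.7539 13.1152

Derivation:
Step 0: x=[1.0000 7.0000 11.0000 11.0000] v=[0.0000 -2.0000 0.0000 0.0000]
Step 1: x=[1.1200 6.7200 10.8400 11.1200] v=[1.2000 -2.8000 -1.6000 1.2000]
Step 2: x=[1.3440 6.3808 10.5264 11.3488] v=[2.2400 -3.3920 -3.1360 2.2880]
Step 3: x=[1.6495 6.0060 10.0799 11.6647] v=[3.0547 -3.7485 -4.4653 3.1590]
Step 4: x=[2.0092 5.6199 9.5338 12.0372] v=[3.5973 -3.8615 -5.4609 3.7251]
Step 5: x=[2.3934 5.2459 8.9313 12.4296] v=[3.8416 -3.7402 -6.0251 3.9237]
Step 6: x=[2.7717 4.9052 8.3213 12.8020] v=[3.7826 -3.4070 -6.0999 3.7244]
Step 7: x=[3.1153 4.6158 7.7539 13.1152] v=[3.4360 -2.8940 -5.6741 3.1321]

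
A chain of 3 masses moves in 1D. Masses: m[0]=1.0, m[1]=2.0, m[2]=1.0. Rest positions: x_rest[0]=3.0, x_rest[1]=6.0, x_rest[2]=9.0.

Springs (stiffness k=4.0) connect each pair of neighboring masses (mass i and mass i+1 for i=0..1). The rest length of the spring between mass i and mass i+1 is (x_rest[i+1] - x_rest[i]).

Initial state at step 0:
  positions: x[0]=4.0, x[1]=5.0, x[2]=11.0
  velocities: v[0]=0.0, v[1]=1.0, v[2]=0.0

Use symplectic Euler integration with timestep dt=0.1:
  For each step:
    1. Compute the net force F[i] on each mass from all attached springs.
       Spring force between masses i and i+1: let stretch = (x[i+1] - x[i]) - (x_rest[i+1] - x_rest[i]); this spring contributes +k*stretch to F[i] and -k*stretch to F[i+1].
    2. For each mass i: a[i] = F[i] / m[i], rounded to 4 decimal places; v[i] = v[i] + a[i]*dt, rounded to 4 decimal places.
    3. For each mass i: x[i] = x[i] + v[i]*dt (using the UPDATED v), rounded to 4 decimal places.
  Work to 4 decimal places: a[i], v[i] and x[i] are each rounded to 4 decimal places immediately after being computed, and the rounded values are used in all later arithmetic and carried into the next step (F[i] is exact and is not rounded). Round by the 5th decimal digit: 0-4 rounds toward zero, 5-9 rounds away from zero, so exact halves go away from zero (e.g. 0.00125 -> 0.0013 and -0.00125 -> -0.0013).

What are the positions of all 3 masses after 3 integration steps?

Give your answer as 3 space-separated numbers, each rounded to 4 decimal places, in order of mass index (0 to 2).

Step 0: x=[4.0000 5.0000 11.0000] v=[0.0000 1.0000 0.0000]
Step 1: x=[3.9200 5.2000 10.8800] v=[-0.8000 2.0000 -1.2000]
Step 2: x=[3.7712 5.4880 10.6528] v=[-1.4880 2.8800 -2.2720]
Step 3: x=[3.5711 5.8450 10.3390] v=[-2.0013 3.5696 -3.1379]

Answer: 3.5711 5.8450 10.3390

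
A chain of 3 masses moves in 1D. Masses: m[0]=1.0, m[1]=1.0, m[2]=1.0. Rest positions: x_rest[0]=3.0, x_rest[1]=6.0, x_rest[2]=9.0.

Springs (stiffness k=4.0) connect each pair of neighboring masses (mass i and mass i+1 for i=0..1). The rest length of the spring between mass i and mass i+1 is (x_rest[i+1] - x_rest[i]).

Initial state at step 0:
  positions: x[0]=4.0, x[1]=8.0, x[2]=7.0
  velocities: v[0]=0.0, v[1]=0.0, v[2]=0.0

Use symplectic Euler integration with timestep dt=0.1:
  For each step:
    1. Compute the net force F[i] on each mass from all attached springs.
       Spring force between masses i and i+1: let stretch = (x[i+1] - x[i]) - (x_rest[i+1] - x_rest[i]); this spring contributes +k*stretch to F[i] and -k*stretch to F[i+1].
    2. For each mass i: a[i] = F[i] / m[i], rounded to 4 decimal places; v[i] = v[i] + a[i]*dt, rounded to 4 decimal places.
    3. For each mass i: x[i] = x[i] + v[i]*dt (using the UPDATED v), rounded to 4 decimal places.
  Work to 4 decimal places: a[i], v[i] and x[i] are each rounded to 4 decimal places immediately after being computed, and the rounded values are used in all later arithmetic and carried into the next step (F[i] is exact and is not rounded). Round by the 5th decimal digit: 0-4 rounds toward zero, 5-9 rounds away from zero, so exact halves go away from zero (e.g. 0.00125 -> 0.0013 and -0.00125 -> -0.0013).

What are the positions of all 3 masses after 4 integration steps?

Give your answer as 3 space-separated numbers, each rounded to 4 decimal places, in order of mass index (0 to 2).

Step 0: x=[4.0000 8.0000 7.0000] v=[0.0000 0.0000 0.0000]
Step 1: x=[4.0400 7.8000 7.1600] v=[0.4000 -2.0000 1.6000]
Step 2: x=[4.1104 7.4240 7.4656] v=[0.7040 -3.7600 3.0560]
Step 3: x=[4.1933 6.9171 7.8895] v=[0.8294 -5.0688 4.2394]
Step 4: x=[4.2652 6.3402 8.3945] v=[0.7189 -5.7694 5.0504]

Answer: 4.2652 6.3402 8.3945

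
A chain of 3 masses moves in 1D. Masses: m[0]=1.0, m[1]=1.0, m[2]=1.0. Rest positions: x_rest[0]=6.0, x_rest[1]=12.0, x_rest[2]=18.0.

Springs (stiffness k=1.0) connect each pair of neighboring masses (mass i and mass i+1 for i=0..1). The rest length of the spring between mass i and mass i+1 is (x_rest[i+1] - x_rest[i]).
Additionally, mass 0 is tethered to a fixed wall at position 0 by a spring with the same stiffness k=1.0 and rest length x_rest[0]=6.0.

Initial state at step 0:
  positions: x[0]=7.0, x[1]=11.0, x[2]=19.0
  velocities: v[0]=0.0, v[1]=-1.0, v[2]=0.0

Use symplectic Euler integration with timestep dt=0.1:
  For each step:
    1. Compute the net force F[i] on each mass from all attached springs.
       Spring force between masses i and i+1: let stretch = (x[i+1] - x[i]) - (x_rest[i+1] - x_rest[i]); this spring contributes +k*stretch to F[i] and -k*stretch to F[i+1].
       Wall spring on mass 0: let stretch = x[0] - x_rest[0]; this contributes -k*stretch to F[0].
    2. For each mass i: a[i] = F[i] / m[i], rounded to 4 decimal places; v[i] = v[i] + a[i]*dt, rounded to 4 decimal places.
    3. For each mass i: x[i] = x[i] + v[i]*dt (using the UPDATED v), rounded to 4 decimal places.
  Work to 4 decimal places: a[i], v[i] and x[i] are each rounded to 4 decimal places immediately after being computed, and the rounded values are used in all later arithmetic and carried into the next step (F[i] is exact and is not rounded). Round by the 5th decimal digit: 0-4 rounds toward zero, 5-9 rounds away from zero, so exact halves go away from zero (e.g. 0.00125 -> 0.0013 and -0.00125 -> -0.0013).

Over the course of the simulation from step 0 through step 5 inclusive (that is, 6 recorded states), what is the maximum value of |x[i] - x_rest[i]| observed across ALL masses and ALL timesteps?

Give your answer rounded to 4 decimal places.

Answer: 1.0793

Derivation:
Step 0: x=[7.0000 11.0000 19.0000] v=[0.0000 -1.0000 0.0000]
Step 1: x=[6.9700 10.9400 18.9800] v=[-0.3000 -0.6000 -0.2000]
Step 2: x=[6.9100 10.9207 18.9396] v=[-0.6000 -0.1930 -0.4040]
Step 3: x=[6.8210 10.9415 18.8790] v=[-0.8899 0.2078 -0.6059]
Step 4: x=[6.7050 11.0005 18.7990] v=[-1.1600 0.5895 -0.7997]
Step 5: x=[6.5649 11.0945 18.7010] v=[-1.4010 0.9398 -0.9796]
Max displacement = 1.0793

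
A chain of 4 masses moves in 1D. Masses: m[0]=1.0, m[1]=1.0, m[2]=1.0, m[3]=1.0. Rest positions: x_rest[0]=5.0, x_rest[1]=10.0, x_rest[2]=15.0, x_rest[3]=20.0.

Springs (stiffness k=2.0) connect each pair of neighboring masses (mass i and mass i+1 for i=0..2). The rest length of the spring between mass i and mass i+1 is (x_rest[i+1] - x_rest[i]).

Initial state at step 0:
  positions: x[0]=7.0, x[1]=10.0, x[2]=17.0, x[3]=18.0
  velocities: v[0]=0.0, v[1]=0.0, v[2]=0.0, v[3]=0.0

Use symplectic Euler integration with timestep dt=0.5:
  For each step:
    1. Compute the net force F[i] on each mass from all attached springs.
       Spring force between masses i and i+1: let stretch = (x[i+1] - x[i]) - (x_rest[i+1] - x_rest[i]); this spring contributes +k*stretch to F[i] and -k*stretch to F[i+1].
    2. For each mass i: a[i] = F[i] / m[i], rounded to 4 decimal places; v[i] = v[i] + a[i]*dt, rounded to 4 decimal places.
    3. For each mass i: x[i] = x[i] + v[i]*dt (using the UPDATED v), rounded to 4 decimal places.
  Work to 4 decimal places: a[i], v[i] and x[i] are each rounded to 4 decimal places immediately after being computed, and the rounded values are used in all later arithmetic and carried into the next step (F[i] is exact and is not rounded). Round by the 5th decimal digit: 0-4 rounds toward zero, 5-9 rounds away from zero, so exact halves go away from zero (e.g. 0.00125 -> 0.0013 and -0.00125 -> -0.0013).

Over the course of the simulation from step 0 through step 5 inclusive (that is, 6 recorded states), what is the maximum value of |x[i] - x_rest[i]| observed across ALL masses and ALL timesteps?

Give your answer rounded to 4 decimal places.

Answer: 3.0000

Derivation:
Step 0: x=[7.0000 10.0000 17.0000 18.0000] v=[0.0000 0.0000 0.0000 0.0000]
Step 1: x=[6.0000 12.0000 14.0000 20.0000] v=[-2.0000 4.0000 -6.0000 4.0000]
Step 2: x=[5.5000 12.0000 13.0000 21.5000] v=[-1.0000 0.0000 -2.0000 3.0000]
Step 3: x=[5.7500 9.2500 15.7500 21.2500] v=[0.5000 -5.5000 5.5000 -0.5000]
Step 4: x=[5.2500 8.0000 18.0000 20.7500] v=[-1.0000 -2.5000 4.5000 -1.0000]
Step 5: x=[3.6250 10.3750 16.6250 21.3750] v=[-3.2500 4.7500 -2.7500 1.2500]
Max displacement = 3.0000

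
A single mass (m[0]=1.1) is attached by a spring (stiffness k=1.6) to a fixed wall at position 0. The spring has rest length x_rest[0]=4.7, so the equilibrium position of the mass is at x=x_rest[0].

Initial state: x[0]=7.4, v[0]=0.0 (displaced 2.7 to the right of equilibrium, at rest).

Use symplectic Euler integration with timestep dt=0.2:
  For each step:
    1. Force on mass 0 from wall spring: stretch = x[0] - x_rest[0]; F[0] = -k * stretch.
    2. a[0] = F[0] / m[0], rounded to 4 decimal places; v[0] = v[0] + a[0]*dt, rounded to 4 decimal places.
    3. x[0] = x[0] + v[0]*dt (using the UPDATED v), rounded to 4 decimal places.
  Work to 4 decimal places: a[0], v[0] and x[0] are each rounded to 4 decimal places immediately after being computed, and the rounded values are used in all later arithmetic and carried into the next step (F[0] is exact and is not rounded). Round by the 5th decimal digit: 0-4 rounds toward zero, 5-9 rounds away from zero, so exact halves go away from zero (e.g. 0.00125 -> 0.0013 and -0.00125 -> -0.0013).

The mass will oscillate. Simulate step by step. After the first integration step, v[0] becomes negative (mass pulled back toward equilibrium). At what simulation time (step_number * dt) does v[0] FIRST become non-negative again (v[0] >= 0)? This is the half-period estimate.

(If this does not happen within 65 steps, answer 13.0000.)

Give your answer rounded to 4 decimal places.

Answer: 2.6000

Derivation:
Step 0: x=[7.4000] v=[0.0000]
Step 1: x=[7.2429] v=[-0.7855]
Step 2: x=[6.9378] v=[-1.5253]
Step 3: x=[6.5025] v=[-2.1763]
Step 4: x=[5.9624] v=[-2.7007]
Step 5: x=[5.3488] v=[-3.0679]
Step 6: x=[4.6975] v=[-3.2566]
Step 7: x=[4.0463] v=[-3.2559]
Step 8: x=[3.4332] v=[-3.0657]
Step 9: x=[2.8938] v=[-2.6972]
Step 10: x=[2.4594] v=[-2.1718]
Step 11: x=[2.1554] v=[-1.5200]
Step 12: x=[1.9994] v=[-0.7798]
Step 13: x=[2.0006] v=[0.0058]
First v>=0 after going negative at step 13, time=2.6000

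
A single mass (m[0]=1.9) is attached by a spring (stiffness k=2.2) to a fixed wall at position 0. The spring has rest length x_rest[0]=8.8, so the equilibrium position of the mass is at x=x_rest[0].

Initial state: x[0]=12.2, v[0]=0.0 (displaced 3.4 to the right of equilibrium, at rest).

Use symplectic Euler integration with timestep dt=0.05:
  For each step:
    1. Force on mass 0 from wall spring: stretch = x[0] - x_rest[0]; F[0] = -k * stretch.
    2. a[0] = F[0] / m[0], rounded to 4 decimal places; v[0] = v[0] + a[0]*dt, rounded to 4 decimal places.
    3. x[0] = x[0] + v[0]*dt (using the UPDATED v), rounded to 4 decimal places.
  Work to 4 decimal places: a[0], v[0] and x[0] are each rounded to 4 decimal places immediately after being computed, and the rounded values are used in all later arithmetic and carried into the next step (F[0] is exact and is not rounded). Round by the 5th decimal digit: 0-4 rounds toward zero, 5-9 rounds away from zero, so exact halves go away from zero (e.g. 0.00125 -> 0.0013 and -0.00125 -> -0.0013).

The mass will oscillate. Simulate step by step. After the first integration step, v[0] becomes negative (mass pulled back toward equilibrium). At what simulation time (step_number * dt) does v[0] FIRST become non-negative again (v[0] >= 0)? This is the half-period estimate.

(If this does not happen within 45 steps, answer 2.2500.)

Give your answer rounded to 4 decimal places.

Answer: 2.2500

Derivation:
Step 0: x=[12.2000] v=[0.0000]
Step 1: x=[12.1902] v=[-0.1968]
Step 2: x=[12.1705] v=[-0.3931]
Step 3: x=[12.1411] v=[-0.5882]
Step 4: x=[12.1020] v=[-0.7816]
Step 5: x=[12.0534] v=[-0.9728]
Step 6: x=[11.9953] v=[-1.1612]
Step 7: x=[11.9280] v=[-1.3462]
Step 8: x=[11.8516] v=[-1.5273]
Step 9: x=[11.7664] v=[-1.7040]
Step 10: x=[11.6726] v=[-1.8757]
Step 11: x=[11.5705] v=[-2.0420]
Step 12: x=[11.4604] v=[-2.2024]
Step 13: x=[11.3426] v=[-2.3564]
Step 14: x=[11.2174] v=[-2.5036]
Step 15: x=[11.0852] v=[-2.6436]
Step 16: x=[10.9464] v=[-2.7759]
Step 17: x=[10.8014] v=[-2.9002]
Step 18: x=[10.6506] v=[-3.0161]
Step 19: x=[10.4944] v=[-3.1232]
Step 20: x=[10.3333] v=[-3.2213]
Step 21: x=[10.1678] v=[-3.3101]
Step 22: x=[9.9983] v=[-3.3893]
Step 23: x=[9.8254] v=[-3.4587]
Step 24: x=[9.6495] v=[-3.5181]
Step 25: x=[9.4711] v=[-3.5673]
Step 26: x=[9.2908] v=[-3.6062]
Step 27: x=[9.1091] v=[-3.6346]
Step 28: x=[8.9265] v=[-3.6525]
Step 29: x=[8.7435] v=[-3.6598]
Step 30: x=[8.5607] v=[-3.6565]
Step 31: x=[8.3786] v=[-3.6426]
Step 32: x=[8.1977] v=[-3.6182]
Step 33: x=[8.0185] v=[-3.5833]
Step 34: x=[7.8416] v=[-3.5381]
Step 35: x=[7.6675] v=[-3.4826]
Step 36: x=[7.4967] v=[-3.4170]
Step 37: x=[7.3296] v=[-3.3415]
Step 38: x=[7.1668] v=[-3.2564]
Step 39: x=[7.0087] v=[-3.1618]
Step 40: x=[6.8558] v=[-3.0581]
Step 41: x=[6.7085] v=[-2.9455]
Step 42: x=[6.5673] v=[-2.8244]
Step 43: x=[6.4325] v=[-2.6951]
Step 44: x=[6.3046] v=[-2.5580]
Step 45: x=[6.1839] v=[-2.4135]
v[0] did not become non-negative within 45 steps; using fallback time=2.2500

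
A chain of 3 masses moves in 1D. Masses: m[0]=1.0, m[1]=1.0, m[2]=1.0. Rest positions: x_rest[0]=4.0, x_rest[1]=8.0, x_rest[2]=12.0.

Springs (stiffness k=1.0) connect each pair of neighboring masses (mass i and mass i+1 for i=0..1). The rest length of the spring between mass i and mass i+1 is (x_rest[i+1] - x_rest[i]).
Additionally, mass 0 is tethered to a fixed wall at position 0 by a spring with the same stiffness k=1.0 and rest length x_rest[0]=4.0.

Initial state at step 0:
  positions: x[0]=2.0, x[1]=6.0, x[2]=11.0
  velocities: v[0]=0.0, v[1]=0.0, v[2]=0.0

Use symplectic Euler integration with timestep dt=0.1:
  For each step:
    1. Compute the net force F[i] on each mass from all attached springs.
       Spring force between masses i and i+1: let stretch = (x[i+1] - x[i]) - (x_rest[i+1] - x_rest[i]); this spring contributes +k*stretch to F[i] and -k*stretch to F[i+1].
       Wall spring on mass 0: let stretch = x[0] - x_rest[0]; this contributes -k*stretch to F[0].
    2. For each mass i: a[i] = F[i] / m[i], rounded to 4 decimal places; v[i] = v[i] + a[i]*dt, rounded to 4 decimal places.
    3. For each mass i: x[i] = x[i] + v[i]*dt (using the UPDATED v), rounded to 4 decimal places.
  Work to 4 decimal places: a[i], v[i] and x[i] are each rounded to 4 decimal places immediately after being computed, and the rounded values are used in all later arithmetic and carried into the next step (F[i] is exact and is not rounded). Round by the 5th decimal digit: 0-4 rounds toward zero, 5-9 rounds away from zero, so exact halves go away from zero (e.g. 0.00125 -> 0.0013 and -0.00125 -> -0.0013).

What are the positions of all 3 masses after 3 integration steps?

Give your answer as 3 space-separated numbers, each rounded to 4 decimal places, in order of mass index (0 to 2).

Step 0: x=[2.0000 6.0000 11.0000] v=[0.0000 0.0000 0.0000]
Step 1: x=[2.0200 6.0100 10.9900] v=[0.2000 0.1000 -0.1000]
Step 2: x=[2.0597 6.0299 10.9702] v=[0.3970 0.1990 -0.1980]
Step 3: x=[2.1185 6.0595 10.9410] v=[0.5881 0.2960 -0.2920]

Answer: 2.1185 6.0595 10.9410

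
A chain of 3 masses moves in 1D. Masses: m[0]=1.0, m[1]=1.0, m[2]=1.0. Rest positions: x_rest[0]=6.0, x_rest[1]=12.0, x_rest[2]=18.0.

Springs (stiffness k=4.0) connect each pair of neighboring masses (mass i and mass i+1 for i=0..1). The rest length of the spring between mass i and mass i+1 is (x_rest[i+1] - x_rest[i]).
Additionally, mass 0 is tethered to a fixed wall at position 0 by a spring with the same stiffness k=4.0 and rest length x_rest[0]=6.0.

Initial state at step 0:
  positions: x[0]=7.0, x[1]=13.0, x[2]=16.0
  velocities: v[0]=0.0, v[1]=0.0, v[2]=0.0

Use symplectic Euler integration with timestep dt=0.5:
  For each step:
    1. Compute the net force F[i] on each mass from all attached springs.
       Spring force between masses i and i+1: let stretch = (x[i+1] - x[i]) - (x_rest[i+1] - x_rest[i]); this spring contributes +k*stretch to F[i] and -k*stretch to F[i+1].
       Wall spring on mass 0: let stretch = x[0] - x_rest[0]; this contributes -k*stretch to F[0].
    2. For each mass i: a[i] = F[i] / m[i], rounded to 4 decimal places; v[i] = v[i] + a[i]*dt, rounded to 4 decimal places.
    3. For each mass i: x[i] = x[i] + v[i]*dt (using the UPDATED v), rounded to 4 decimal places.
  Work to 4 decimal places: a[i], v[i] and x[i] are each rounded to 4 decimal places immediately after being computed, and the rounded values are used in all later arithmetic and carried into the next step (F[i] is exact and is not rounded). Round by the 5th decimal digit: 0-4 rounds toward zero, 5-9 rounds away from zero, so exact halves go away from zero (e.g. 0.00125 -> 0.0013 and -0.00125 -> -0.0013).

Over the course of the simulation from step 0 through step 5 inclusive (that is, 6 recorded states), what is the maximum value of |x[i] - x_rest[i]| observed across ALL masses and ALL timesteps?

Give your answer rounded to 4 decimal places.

Step 0: x=[7.0000 13.0000 16.0000] v=[0.0000 0.0000 0.0000]
Step 1: x=[6.0000 10.0000 19.0000] v=[-2.0000 -6.0000 6.0000]
Step 2: x=[3.0000 12.0000 19.0000] v=[-6.0000 4.0000 0.0000]
Step 3: x=[6.0000 12.0000 18.0000] v=[6.0000 0.0000 -2.0000]
Step 4: x=[9.0000 12.0000 17.0000] v=[6.0000 0.0000 -2.0000]
Step 5: x=[6.0000 14.0000 17.0000] v=[-6.0000 4.0000 0.0000]
Max displacement = 3.0000

Answer: 3.0000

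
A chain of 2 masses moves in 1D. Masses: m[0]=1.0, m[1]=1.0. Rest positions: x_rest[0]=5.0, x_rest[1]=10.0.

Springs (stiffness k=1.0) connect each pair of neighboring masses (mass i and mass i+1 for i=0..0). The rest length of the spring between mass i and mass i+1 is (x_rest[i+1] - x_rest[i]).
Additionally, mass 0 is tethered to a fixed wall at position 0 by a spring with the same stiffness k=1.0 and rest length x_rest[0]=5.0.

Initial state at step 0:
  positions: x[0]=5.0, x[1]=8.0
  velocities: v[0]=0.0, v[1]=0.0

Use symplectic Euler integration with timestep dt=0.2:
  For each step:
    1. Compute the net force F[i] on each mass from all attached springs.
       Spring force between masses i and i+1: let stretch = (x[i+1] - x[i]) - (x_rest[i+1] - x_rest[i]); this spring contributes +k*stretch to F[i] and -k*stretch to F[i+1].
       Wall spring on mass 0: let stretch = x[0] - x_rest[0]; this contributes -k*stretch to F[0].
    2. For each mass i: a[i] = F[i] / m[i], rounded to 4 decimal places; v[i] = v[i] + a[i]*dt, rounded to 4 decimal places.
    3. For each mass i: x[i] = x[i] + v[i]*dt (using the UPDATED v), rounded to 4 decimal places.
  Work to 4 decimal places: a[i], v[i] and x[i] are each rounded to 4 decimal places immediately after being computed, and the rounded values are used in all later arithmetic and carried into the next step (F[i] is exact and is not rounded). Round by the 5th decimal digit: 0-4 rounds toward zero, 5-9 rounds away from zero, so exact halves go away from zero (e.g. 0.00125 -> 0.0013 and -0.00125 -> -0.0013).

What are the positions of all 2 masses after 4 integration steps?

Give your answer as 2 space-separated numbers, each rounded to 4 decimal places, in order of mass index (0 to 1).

Step 0: x=[5.0000 8.0000] v=[0.0000 0.0000]
Step 1: x=[4.9200 8.0800] v=[-0.4000 0.4000]
Step 2: x=[4.7696 8.2336] v=[-0.7520 0.7680]
Step 3: x=[4.5670 8.4486] v=[-1.0131 1.0752]
Step 4: x=[4.3370 8.7084] v=[-1.1502 1.2989]

Answer: 4.3370 8.7084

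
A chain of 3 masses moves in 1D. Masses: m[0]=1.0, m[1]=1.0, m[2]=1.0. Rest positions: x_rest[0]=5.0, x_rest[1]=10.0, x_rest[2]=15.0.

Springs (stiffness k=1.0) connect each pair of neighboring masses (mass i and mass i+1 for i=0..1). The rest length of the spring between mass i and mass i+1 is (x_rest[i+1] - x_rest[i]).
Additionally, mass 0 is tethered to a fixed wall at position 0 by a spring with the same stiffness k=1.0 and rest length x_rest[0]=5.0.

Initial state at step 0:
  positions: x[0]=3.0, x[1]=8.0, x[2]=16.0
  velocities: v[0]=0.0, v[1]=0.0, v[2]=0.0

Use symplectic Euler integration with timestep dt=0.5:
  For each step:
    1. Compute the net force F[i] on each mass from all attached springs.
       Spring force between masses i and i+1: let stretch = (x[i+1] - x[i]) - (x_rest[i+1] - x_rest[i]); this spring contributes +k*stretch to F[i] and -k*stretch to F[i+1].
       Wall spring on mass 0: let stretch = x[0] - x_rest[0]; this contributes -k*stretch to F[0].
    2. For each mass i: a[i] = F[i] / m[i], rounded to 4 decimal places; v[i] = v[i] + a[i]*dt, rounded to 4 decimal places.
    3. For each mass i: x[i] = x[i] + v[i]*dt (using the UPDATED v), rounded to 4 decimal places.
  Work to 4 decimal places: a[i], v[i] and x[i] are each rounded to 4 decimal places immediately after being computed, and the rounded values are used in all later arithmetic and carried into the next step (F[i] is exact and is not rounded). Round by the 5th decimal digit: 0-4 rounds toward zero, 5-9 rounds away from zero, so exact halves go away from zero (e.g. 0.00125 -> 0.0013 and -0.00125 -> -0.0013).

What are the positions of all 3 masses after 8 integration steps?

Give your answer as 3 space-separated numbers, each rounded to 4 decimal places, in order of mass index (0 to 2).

Answer: 3.7566 9.6664 16.3004

Derivation:
Step 0: x=[3.0000 8.0000 16.0000] v=[0.0000 0.0000 0.0000]
Step 1: x=[3.5000 8.7500 15.2500] v=[1.0000 1.5000 -1.5000]
Step 2: x=[4.4375 9.8125 14.1250] v=[1.8750 2.1250 -2.2500]
Step 3: x=[5.6094 10.6094 13.1719] v=[2.3438 1.5938 -1.9063]
Step 4: x=[6.6290 10.7970 12.8281] v=[2.0391 0.3751 -0.6876]
Step 5: x=[7.0333 10.4503 13.2266] v=[0.8086 -0.6934 0.7969]
Step 6: x=[6.5335 9.9434 14.1810] v=[-0.9996 -1.0138 1.9088]
Step 7: x=[5.2528 9.6434 15.3260] v=[-2.5614 -0.6000 2.2900]
Step 8: x=[3.7566 9.6664 16.3004] v=[-2.9925 0.0460 1.9487]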